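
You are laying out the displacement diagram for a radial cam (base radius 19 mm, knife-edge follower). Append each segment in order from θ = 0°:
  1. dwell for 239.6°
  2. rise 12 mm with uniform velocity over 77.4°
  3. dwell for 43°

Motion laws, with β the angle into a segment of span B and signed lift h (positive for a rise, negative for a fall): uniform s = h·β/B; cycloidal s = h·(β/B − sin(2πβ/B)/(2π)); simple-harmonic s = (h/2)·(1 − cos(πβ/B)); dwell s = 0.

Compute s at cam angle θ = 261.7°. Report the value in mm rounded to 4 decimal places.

seg 1 [0°–239.6°] dwell: s stays 0.0000
seg 2 [239.6°–317°] uniform, h=12: θ=261.7° here. β=22.1, B=77.4. 12·22.1/77.4 = 3.4264 → s = 3.4264

3.4264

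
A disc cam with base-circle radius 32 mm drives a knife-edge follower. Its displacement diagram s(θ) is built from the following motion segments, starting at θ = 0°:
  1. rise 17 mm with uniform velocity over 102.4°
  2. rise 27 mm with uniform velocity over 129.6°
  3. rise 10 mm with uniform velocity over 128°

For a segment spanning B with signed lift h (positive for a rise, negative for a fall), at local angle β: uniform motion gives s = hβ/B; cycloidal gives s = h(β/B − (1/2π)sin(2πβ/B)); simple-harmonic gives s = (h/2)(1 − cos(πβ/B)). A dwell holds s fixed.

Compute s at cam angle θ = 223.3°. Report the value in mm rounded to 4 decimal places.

seg 1 [0°–102.4°] uniform, h=17: full span → s += 17 → s = 17.0000
seg 2 [102.4°–232°] uniform, h=27: θ=223.3° here. β=120.9, B=129.6. 27·120.9/129.6 = 25.1875 → s = 42.1875

42.1875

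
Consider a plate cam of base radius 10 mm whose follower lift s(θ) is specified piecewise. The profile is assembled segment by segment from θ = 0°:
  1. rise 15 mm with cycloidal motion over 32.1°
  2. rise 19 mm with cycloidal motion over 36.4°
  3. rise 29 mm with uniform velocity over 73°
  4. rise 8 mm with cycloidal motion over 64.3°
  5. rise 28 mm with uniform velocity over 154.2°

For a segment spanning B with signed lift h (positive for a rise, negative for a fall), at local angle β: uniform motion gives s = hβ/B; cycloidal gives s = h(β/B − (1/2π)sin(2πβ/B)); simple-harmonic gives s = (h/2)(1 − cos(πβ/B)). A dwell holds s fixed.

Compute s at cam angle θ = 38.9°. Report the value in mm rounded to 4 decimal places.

seg 1 [0°–32.1°] cycloidal, h=15: full span → s += 15 → s = 15.0000
seg 2 [32.1°–68.5°] cycloidal, h=19: θ=38.9° here. β=6.8, B=36.4. 19·(0.1868 − sin(2π·0.1868)/(2π)) = 0.7607 → s = 15.7607

15.7607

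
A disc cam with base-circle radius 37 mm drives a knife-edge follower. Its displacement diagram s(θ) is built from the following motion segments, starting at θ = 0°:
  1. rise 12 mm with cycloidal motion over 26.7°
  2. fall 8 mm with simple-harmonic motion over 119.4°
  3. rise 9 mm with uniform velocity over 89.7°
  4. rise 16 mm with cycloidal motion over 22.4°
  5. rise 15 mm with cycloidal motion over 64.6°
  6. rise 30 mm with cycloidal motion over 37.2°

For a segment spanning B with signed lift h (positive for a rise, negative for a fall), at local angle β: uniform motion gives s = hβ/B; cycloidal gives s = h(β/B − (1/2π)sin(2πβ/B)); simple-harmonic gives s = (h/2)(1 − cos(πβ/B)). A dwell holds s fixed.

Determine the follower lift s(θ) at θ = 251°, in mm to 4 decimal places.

seg 1 [0°–26.7°] cycloidal, h=12: full span → s += 12 → s = 12.0000
seg 2 [26.7°–146.1°] simple-harmonic, h=-8: full span → s += -8 → s = 4.0000
seg 3 [146.1°–235.8°] uniform, h=9: full span → s += 9 → s = 13.0000
seg 4 [235.8°–258.2°] cycloidal, h=16: θ=251° here. β=15.2, B=22.4. 16·(0.6786 − sin(2π·0.6786)/(2π)) = 13.1514 → s = 26.1514

26.1514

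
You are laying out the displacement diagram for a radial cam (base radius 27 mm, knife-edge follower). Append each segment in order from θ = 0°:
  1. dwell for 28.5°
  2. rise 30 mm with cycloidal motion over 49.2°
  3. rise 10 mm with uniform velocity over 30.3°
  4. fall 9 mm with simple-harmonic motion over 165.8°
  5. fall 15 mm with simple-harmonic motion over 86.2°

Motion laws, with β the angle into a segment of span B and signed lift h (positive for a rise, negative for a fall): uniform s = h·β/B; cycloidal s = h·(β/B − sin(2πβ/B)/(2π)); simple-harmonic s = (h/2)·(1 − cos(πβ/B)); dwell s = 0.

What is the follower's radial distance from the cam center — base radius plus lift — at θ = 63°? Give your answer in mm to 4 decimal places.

seg 1 [0°–28.5°] dwell: s stays 0.0000
seg 2 [28.5°–77.7°] cycloidal, h=30: θ=63° here. β=34.5, B=49.2. 30·(0.7012 − sin(2π·0.7012)/(2π)) = 25.5887 → s = 25.5887
radial distance = base radius + s = 27 + 25.5887 = 52.5887

52.5887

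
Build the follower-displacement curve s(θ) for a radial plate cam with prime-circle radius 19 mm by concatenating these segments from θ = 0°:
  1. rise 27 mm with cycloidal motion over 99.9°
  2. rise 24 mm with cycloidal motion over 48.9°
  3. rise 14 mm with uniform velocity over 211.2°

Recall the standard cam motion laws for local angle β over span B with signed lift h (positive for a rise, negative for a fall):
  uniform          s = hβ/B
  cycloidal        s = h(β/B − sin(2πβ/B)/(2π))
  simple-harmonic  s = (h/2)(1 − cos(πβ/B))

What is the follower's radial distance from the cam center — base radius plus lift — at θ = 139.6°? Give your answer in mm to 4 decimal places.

seg 1 [0°–99.9°] cycloidal, h=27: full span → s += 27 → s = 27.0000
seg 2 [99.9°–148.8°] cycloidal, h=24: θ=139.6° here. β=39.7, B=48.9. 24·(0.8119 − sin(2π·0.8119)/(2π)) = 23.0195 → s = 50.0195
radial distance = base radius + s = 19 + 50.0195 = 69.0195

69.0195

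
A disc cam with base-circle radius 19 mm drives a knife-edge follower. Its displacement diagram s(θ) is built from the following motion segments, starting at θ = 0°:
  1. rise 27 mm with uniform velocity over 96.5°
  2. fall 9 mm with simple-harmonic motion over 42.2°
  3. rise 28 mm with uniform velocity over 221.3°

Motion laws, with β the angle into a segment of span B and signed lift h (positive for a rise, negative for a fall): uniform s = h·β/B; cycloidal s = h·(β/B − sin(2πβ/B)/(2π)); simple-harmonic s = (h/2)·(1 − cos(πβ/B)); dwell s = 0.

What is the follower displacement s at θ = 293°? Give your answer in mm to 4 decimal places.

seg 1 [0°–96.5°] uniform, h=27: full span → s += 27 → s = 27.0000
seg 2 [96.5°–138.7°] simple-harmonic, h=-9: full span → s += -9 → s = 18.0000
seg 3 [138.7°–360°] uniform, h=28: θ=293° here. β=154.3, B=221.3. 28·154.3/221.3 = 19.5228 → s = 37.5228

37.5228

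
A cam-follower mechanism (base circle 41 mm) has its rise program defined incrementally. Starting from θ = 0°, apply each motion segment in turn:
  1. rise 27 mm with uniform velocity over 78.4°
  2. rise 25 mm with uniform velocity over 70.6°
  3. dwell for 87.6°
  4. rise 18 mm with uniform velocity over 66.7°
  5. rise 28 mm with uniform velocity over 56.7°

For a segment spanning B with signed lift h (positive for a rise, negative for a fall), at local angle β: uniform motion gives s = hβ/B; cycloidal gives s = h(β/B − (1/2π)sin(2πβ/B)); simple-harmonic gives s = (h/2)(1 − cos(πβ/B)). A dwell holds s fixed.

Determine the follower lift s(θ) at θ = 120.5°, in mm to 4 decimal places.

seg 1 [0°–78.4°] uniform, h=27: full span → s += 27 → s = 27.0000
seg 2 [78.4°–149°] uniform, h=25: θ=120.5° here. β=42.1, B=70.6. 25·42.1/70.6 = 14.9079 → s = 41.9079

41.9079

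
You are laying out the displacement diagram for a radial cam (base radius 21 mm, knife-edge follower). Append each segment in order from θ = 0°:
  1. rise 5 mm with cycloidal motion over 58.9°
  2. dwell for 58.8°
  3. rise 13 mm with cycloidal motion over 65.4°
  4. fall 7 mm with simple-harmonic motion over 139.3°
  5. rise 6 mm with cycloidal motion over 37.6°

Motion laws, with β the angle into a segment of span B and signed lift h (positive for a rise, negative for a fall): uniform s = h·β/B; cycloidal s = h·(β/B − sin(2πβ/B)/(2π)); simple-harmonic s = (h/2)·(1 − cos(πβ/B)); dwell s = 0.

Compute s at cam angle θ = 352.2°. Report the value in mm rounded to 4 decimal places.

seg 1 [0°–58.9°] cycloidal, h=5: full span → s += 5 → s = 5.0000
seg 2 [58.9°–117.7°] dwell: s stays 5.0000
seg 3 [117.7°–183.1°] cycloidal, h=13: full span → s += 13 → s = 18.0000
seg 4 [183.1°–322.4°] simple-harmonic, h=-7: full span → s += -7 → s = 11.0000
seg 5 [322.4°–360°] cycloidal, h=6: θ=352.2° here. β=29.8, B=37.6. 6·(0.7926 − sin(2π·0.7926)/(2π)) = 5.6763 → s = 16.6763

16.6763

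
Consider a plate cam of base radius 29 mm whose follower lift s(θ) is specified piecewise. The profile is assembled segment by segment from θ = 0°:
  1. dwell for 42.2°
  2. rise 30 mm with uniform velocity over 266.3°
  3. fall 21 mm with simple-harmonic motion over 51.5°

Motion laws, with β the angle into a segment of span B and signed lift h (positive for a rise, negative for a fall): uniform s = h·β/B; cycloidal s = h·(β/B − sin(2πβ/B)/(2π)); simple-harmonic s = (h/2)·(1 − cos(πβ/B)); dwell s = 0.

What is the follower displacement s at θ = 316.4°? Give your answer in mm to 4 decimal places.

seg 1 [0°–42.2°] dwell: s stays 0.0000
seg 2 [42.2°–308.5°] uniform, h=30: full span → s += 30 → s = 30.0000
seg 3 [308.5°–360°] simple-harmonic, h=-21: θ=316.4° here. β=7.9, B=51.5. -21/2·(1 − cos(π·0.1534)) = -1.1959 → s = 28.8041

28.8041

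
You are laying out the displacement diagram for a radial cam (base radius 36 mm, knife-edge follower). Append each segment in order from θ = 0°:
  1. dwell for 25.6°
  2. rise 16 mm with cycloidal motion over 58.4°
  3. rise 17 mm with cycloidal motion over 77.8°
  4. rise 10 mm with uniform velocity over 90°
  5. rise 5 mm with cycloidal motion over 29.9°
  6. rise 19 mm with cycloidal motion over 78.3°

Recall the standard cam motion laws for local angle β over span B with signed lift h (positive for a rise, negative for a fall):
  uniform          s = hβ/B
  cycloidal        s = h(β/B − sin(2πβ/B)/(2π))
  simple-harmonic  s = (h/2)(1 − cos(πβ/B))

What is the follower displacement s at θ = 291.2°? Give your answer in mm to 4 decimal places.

seg 1 [0°–25.6°] dwell: s stays 0.0000
seg 2 [25.6°–84°] cycloidal, h=16: full span → s += 16 → s = 16.0000
seg 3 [84°–161.8°] cycloidal, h=17: full span → s += 17 → s = 33.0000
seg 4 [161.8°–251.8°] uniform, h=10: full span → s += 10 → s = 43.0000
seg 5 [251.8°–281.7°] cycloidal, h=5: full span → s += 5 → s = 48.0000
seg 6 [281.7°–360°] cycloidal, h=19: θ=291.2° here. β=9.5, B=78.3. 19·(0.1213 − sin(2π·0.1213)/(2π)) = 0.2169 → s = 48.2169

48.2169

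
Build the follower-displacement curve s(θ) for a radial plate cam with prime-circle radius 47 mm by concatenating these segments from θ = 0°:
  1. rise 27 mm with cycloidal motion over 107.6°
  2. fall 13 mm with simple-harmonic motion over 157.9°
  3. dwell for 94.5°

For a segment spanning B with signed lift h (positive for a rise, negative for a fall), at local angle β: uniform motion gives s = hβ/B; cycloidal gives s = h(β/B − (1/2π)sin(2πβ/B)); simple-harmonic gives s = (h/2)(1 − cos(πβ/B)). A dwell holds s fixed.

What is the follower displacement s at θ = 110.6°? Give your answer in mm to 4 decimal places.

seg 1 [0°–107.6°] cycloidal, h=27: full span → s += 27 → s = 27.0000
seg 2 [107.6°–265.5°] simple-harmonic, h=-13: θ=110.6° here. β=3, B=157.9. -13/2·(1 − cos(π·0.0190)) = -0.0116 → s = 26.9884

26.9884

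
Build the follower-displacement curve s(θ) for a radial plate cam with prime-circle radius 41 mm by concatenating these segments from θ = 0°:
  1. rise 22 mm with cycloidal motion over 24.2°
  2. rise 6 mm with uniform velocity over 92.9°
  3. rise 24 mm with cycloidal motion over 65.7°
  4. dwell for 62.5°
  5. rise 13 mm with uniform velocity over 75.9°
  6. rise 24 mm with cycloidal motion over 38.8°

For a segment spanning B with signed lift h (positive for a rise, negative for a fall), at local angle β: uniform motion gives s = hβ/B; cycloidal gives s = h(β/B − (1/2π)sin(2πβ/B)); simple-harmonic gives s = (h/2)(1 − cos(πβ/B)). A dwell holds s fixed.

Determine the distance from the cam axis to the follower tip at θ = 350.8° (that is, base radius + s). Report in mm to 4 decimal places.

seg 1 [0°–24.2°] cycloidal, h=22: full span → s += 22 → s = 22.0000
seg 2 [24.2°–117.1°] uniform, h=6: full span → s += 6 → s = 28.0000
seg 3 [117.1°–182.8°] cycloidal, h=24: full span → s += 24 → s = 52.0000
seg 4 [182.8°–245.3°] dwell: s stays 52.0000
seg 5 [245.3°–321.2°] uniform, h=13: full span → s += 13 → s = 65.0000
seg 6 [321.2°–360°] cycloidal, h=24: θ=350.8° here. β=29.6, B=38.8. 24·(0.7629 − sin(2π·0.7629)/(2π)) = 22.1165 → s = 87.1165
radial distance = base radius + s = 41 + 87.1165 = 128.1165

128.1165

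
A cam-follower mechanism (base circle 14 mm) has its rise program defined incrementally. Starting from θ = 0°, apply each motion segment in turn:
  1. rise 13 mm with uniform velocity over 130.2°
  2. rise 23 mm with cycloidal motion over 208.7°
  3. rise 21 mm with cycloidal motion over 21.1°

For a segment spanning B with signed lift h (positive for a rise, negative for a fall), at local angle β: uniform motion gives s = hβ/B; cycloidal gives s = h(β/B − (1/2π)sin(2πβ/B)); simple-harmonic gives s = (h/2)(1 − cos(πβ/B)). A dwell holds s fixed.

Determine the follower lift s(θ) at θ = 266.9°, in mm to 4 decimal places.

seg 1 [0°–130.2°] uniform, h=13: full span → s += 13 → s = 13.0000
seg 2 [130.2°–338.9°] cycloidal, h=23: θ=266.9° here. β=136.7, B=208.7. 23·(0.6550 − sin(2π·0.6550)/(2π)) = 18.0928 → s = 31.0928

31.0928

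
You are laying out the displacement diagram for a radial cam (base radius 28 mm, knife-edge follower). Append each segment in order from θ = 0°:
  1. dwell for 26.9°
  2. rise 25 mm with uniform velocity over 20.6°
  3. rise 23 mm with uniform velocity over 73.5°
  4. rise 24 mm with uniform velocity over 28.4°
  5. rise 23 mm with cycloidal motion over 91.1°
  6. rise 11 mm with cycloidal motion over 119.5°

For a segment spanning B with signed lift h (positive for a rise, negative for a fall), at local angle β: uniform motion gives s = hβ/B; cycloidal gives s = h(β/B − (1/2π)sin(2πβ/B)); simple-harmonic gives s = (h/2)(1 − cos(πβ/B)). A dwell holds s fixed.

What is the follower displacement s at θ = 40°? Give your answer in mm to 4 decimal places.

seg 1 [0°–26.9°] dwell: s stays 0.0000
seg 2 [26.9°–47.5°] uniform, h=25: θ=40° here. β=13.1, B=20.6. 25·13.1/20.6 = 15.8981 → s = 15.8981

15.8981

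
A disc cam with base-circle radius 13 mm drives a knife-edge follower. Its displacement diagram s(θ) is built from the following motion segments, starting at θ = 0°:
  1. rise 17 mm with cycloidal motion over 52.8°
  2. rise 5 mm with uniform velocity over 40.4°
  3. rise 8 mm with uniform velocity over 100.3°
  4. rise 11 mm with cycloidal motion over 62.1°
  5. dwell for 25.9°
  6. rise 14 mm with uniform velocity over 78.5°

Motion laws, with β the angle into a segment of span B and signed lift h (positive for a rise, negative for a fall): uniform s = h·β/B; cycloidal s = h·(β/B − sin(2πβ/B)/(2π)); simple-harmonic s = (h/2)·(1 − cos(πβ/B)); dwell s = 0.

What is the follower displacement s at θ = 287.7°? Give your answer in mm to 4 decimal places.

seg 1 [0°–52.8°] cycloidal, h=17: full span → s += 17 → s = 17.0000
seg 2 [52.8°–93.2°] uniform, h=5: full span → s += 5 → s = 22.0000
seg 3 [93.2°–193.5°] uniform, h=8: full span → s += 8 → s = 30.0000
seg 4 [193.5°–255.6°] cycloidal, h=11: full span → s += 11 → s = 41.0000
seg 5 [255.6°–281.5°] dwell: s stays 41.0000
seg 6 [281.5°–360°] uniform, h=14: θ=287.7° here. β=6.2, B=78.5. 14·6.2/78.5 = 1.1057 → s = 42.1057

42.1057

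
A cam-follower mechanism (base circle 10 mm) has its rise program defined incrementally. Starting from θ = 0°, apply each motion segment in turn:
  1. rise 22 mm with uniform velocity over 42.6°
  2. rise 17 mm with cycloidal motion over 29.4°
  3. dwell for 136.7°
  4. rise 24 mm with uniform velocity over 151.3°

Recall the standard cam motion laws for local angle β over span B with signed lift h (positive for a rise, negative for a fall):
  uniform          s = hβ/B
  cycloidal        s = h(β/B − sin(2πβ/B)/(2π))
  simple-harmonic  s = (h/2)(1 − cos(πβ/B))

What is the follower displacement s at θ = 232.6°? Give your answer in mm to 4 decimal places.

seg 1 [0°–42.6°] uniform, h=22: full span → s += 22 → s = 22.0000
seg 2 [42.6°–72°] cycloidal, h=17: full span → s += 17 → s = 39.0000
seg 3 [72°–208.7°] dwell: s stays 39.0000
seg 4 [208.7°–360°] uniform, h=24: θ=232.6° here. β=23.9, B=151.3. 24·23.9/151.3 = 3.7911 → s = 42.7911

42.7911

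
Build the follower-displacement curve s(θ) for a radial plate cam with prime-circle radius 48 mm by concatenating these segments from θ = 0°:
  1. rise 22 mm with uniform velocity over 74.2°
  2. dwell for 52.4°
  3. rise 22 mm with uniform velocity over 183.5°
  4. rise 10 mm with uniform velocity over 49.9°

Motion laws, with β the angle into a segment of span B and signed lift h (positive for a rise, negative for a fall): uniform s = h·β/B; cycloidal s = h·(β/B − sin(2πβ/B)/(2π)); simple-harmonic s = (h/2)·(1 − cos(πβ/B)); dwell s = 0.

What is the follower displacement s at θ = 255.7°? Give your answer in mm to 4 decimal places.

seg 1 [0°–74.2°] uniform, h=22: full span → s += 22 → s = 22.0000
seg 2 [74.2°–126.6°] dwell: s stays 22.0000
seg 3 [126.6°–310.1°] uniform, h=22: θ=255.7° here. β=129.1, B=183.5. 22·129.1/183.5 = 15.4779 → s = 37.4779

37.4779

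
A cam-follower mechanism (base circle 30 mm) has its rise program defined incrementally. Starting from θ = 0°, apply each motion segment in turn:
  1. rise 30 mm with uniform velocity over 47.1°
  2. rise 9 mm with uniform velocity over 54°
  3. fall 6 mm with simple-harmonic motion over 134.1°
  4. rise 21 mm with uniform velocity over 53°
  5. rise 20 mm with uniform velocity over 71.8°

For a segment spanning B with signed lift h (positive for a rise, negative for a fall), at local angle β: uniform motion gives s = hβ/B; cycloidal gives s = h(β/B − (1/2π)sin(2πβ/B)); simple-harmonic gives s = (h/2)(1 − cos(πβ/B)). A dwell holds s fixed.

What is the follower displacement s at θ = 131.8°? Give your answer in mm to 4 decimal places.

seg 1 [0°–47.1°] uniform, h=30: full span → s += 30 → s = 30.0000
seg 2 [47.1°–101.1°] uniform, h=9: full span → s += 9 → s = 39.0000
seg 3 [101.1°–235.2°] simple-harmonic, h=-6: θ=131.8° here. β=30.7, B=134.1. -6/2·(1 − cos(π·0.2289)) = -0.7430 → s = 38.2570

38.2570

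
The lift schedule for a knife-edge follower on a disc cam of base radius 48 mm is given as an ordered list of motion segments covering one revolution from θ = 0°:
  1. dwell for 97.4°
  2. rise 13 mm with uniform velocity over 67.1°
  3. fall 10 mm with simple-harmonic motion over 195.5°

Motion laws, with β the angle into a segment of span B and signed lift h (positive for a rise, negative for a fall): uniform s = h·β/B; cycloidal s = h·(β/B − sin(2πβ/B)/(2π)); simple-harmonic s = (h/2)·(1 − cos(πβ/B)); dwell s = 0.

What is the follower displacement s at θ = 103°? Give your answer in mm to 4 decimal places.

seg 1 [0°–97.4°] dwell: s stays 0.0000
seg 2 [97.4°–164.5°] uniform, h=13: θ=103° here. β=5.6, B=67.1. 13·5.6/67.1 = 1.0849 → s = 1.0849

1.0849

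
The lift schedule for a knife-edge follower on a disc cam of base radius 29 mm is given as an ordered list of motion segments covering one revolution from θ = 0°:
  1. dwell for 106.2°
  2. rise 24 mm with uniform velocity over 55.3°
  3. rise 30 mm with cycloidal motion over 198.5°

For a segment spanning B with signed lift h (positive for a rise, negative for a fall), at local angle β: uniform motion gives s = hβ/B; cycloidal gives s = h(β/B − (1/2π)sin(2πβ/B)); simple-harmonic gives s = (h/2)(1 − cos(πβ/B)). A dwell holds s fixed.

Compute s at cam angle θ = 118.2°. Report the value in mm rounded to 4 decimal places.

seg 1 [0°–106.2°] dwell: s stays 0.0000
seg 2 [106.2°–161.5°] uniform, h=24: θ=118.2° here. β=12, B=55.3. 24·12/55.3 = 5.2080 → s = 5.2080

5.2080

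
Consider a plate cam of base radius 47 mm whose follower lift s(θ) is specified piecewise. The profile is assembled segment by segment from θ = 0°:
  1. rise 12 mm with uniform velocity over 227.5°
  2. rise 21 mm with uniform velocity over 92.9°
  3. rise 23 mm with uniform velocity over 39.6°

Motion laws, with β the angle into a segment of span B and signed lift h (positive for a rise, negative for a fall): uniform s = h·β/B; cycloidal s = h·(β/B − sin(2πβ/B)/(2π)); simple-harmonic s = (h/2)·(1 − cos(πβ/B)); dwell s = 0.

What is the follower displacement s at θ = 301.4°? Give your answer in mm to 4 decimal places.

seg 1 [0°–227.5°] uniform, h=12: full span → s += 12 → s = 12.0000
seg 2 [227.5°–320.4°] uniform, h=21: θ=301.4° here. β=73.9, B=92.9. 21·73.9/92.9 = 16.7051 → s = 28.7051

28.7051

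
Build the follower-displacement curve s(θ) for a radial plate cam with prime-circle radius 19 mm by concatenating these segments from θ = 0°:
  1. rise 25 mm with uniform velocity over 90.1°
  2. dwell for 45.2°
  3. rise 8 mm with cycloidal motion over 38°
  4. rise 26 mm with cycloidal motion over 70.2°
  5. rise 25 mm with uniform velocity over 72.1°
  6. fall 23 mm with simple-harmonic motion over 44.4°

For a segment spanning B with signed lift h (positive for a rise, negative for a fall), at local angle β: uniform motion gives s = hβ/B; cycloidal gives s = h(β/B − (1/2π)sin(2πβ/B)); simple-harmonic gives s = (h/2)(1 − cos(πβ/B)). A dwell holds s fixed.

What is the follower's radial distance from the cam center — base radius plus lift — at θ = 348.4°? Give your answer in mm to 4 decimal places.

seg 1 [0°–90.1°] uniform, h=25: full span → s += 25 → s = 25.0000
seg 2 [90.1°–135.3°] dwell: s stays 25.0000
seg 3 [135.3°–173.3°] cycloidal, h=8: full span → s += 8 → s = 33.0000
seg 4 [173.3°–243.5°] cycloidal, h=26: full span → s += 26 → s = 59.0000
seg 5 [243.5°–315.6°] uniform, h=25: full span → s += 25 → s = 84.0000
seg 6 [315.6°–360°] simple-harmonic, h=-23: θ=348.4° here. β=32.8, B=44.4. -23/2·(1 − cos(π·0.7387)) = -19.3390 → s = 64.6610
radial distance = base radius + s = 19 + 64.6610 = 83.6610

83.6610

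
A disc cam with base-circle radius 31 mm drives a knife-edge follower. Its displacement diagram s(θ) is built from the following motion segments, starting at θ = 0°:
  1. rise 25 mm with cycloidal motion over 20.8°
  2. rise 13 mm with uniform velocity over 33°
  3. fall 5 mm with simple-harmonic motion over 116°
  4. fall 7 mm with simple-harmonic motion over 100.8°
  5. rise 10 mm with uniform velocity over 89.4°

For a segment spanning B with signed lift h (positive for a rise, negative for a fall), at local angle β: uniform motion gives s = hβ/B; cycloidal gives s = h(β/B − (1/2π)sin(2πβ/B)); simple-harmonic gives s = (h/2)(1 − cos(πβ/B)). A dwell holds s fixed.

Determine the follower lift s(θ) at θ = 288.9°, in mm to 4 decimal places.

seg 1 [0°–20.8°] cycloidal, h=25: full span → s += 25 → s = 25.0000
seg 2 [20.8°–53.8°] uniform, h=13: full span → s += 13 → s = 38.0000
seg 3 [53.8°–169.8°] simple-harmonic, h=-5: full span → s += -5 → s = 33.0000
seg 4 [169.8°–270.6°] simple-harmonic, h=-7: full span → s += -7 → s = 26.0000
seg 5 [270.6°–360°] uniform, h=10: θ=288.9° here. β=18.3, B=89.4. 10·18.3/89.4 = 2.0470 → s = 28.0470

28.0470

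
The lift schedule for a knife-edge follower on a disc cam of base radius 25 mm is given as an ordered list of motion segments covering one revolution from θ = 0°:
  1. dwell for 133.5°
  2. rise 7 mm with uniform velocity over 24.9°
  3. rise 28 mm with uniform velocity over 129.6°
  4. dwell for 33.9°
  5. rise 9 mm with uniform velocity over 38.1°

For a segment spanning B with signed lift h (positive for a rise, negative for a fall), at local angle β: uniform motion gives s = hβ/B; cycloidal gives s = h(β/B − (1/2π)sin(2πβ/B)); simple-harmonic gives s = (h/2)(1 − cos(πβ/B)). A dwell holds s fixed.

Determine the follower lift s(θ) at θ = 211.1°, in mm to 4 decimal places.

seg 1 [0°–133.5°] dwell: s stays 0.0000
seg 2 [133.5°–158.4°] uniform, h=7: full span → s += 7 → s = 7.0000
seg 3 [158.4°–288°] uniform, h=28: θ=211.1° here. β=52.7, B=129.6. 28·52.7/129.6 = 11.3858 → s = 18.3858

18.3858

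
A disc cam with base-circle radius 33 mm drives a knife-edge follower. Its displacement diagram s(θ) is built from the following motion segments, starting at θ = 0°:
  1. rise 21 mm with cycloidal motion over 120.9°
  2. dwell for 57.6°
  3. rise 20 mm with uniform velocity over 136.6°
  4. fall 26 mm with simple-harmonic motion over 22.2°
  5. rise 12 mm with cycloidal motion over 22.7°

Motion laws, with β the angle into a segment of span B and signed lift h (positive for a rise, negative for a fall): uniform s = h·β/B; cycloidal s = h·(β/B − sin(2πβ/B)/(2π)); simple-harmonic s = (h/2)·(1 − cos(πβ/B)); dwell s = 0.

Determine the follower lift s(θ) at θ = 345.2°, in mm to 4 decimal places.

seg 1 [0°–120.9°] cycloidal, h=21: full span → s += 21 → s = 21.0000
seg 2 [120.9°–178.5°] dwell: s stays 21.0000
seg 3 [178.5°–315.1°] uniform, h=20: full span → s += 20 → s = 41.0000
seg 4 [315.1°–337.3°] simple-harmonic, h=-26: full span → s += -26 → s = 15.0000
seg 5 [337.3°–360°] cycloidal, h=12: θ=345.2° here. β=7.9, B=22.7. 12·(0.3480 − sin(2π·0.3480)/(2π)) = 2.6172 → s = 17.6172

17.6172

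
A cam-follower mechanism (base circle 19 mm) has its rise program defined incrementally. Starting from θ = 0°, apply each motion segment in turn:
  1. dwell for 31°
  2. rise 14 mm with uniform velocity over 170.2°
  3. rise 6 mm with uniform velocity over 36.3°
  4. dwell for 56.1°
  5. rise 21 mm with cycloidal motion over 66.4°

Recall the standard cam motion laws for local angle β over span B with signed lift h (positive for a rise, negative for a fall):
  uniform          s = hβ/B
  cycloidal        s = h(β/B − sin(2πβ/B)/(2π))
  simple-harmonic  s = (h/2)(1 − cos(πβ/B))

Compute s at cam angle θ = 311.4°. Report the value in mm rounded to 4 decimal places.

seg 1 [0°–31°] dwell: s stays 0.0000
seg 2 [31°–201.2°] uniform, h=14: full span → s += 14 → s = 14.0000
seg 3 [201.2°–237.5°] uniform, h=6: full span → s += 6 → s = 20.0000
seg 4 [237.5°–293.6°] dwell: s stays 20.0000
seg 5 [293.6°–360°] cycloidal, h=21: θ=311.4° here. β=17.8, B=66.4. 21·(0.2681 − sin(2π·0.2681)/(2π)) = 2.3088 → s = 22.3088

22.3088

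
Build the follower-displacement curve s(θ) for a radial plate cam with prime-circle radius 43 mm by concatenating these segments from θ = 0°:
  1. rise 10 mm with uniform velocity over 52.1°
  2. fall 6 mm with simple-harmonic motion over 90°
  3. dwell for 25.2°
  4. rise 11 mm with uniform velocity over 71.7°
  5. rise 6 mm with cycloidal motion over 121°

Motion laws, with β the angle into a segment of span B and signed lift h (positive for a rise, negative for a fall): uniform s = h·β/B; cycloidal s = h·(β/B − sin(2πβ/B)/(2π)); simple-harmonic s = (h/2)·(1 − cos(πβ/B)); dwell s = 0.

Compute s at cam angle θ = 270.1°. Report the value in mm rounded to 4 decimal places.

seg 1 [0°–52.1°] uniform, h=10: full span → s += 10 → s = 10.0000
seg 2 [52.1°–142.1°] simple-harmonic, h=-6: full span → s += -6 → s = 4.0000
seg 3 [142.1°–167.3°] dwell: s stays 4.0000
seg 4 [167.3°–239°] uniform, h=11: full span → s += 11 → s = 15.0000
seg 5 [239°–360°] cycloidal, h=6: θ=270.1° here. β=31.1, B=121. 6·(0.2570 − sin(2π·0.2570)/(2π)) = 0.5881 → s = 15.5881

15.5881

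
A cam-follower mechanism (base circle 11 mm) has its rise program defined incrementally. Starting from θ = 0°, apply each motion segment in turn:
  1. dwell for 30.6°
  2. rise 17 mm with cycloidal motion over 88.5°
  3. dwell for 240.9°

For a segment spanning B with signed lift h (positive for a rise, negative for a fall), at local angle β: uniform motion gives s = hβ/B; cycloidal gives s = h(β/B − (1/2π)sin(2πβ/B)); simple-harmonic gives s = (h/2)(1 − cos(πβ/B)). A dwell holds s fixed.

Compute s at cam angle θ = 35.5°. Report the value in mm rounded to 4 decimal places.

seg 1 [0°–30.6°] dwell: s stays 0.0000
seg 2 [30.6°–119.1°] cycloidal, h=17: θ=35.5° here. β=4.9, B=88.5. 17·(0.0554 − sin(2π·0.0554)/(2π)) = 0.0189 → s = 0.0189

0.0189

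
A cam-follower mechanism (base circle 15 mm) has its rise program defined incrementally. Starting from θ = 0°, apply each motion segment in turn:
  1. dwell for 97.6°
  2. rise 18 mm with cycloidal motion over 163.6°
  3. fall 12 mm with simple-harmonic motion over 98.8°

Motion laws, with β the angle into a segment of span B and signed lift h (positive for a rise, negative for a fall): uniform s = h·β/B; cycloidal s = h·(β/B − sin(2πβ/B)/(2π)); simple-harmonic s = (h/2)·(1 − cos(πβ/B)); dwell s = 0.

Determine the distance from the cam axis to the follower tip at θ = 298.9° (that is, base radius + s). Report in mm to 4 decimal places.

seg 1 [0°–97.6°] dwell: s stays 0.0000
seg 2 [97.6°–261.2°] cycloidal, h=18: full span → s += 18 → s = 18.0000
seg 3 [261.2°–360°] simple-harmonic, h=-12: θ=298.9° here. β=37.7, B=98.8. -12/2·(1 − cos(π·0.3816)) = -3.8190 → s = 14.1810
radial distance = base radius + s = 15 + 14.1810 = 29.1810

29.1810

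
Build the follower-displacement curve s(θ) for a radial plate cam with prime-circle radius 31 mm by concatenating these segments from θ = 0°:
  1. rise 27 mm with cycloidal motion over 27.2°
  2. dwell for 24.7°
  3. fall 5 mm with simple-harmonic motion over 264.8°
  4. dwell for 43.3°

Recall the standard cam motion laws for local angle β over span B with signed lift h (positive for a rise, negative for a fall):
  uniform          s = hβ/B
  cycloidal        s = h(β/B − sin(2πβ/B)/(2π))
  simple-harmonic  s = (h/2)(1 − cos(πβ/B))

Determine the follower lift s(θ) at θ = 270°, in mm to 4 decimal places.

seg 1 [0°–27.2°] cycloidal, h=27: full span → s += 27 → s = 27.0000
seg 2 [27.2°–51.9°] dwell: s stays 27.0000
seg 3 [51.9°–316.7°] simple-harmonic, h=-5: θ=270° here. β=218.1, B=264.8. -5/2·(1 − cos(π·0.8236)) = -4.6260 → s = 22.3740

22.3740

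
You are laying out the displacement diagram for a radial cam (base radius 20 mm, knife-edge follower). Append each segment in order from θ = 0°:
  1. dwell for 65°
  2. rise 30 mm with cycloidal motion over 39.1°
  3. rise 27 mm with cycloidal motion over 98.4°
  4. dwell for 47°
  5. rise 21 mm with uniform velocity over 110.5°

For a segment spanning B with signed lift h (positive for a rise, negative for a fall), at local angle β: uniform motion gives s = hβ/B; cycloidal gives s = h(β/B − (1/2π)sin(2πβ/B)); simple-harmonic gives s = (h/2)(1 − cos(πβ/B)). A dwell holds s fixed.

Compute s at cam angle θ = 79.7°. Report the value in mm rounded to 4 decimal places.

seg 1 [0°–65°] dwell: s stays 0.0000
seg 2 [65°–104.1°] cycloidal, h=30: θ=79.7° here. β=14.7, B=39.1. 30·(0.3760 − sin(2π·0.3760)/(2π)) = 7.9230 → s = 7.9230

7.9230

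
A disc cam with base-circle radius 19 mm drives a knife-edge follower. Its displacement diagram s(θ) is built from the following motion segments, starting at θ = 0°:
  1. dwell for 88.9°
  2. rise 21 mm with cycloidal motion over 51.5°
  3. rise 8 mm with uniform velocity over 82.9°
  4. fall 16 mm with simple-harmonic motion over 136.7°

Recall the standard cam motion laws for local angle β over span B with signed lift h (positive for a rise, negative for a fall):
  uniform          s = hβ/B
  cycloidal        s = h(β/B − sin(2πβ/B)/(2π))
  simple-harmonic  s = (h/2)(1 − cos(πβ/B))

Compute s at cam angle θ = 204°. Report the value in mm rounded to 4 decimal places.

seg 1 [0°–88.9°] dwell: s stays 0.0000
seg 2 [88.9°–140.4°] cycloidal, h=21: full span → s += 21 → s = 21.0000
seg 3 [140.4°–223.3°] uniform, h=8: θ=204° here. β=63.6, B=82.9. 8·63.6/82.9 = 6.1375 → s = 27.1375

27.1375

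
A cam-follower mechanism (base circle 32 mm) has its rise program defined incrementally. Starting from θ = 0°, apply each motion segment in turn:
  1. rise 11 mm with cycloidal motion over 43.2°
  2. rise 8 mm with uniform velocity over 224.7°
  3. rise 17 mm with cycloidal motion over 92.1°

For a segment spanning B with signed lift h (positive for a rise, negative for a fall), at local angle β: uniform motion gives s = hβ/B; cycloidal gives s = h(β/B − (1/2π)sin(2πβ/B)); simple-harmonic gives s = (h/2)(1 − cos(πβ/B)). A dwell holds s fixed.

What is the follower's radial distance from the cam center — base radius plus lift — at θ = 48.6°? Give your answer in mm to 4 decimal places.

seg 1 [0°–43.2°] cycloidal, h=11: full span → s += 11 → s = 11.0000
seg 2 [43.2°–267.9°] uniform, h=8: θ=48.6° here. β=5.4, B=224.7. 8·5.4/224.7 = 0.1923 → s = 11.1923
radial distance = base radius + s = 32 + 11.1923 = 43.1923

43.1923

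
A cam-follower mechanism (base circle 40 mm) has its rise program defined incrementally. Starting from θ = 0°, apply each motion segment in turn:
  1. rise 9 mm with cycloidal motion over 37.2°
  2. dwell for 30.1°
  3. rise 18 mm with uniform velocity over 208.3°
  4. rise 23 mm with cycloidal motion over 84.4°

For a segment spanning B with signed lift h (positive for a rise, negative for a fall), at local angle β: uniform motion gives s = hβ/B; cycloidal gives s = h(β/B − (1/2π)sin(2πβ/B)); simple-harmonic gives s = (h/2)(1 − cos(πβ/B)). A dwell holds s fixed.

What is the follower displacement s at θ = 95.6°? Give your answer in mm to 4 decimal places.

seg 1 [0°–37.2°] cycloidal, h=9: full span → s += 9 → s = 9.0000
seg 2 [37.2°–67.3°] dwell: s stays 9.0000
seg 3 [67.3°–275.6°] uniform, h=18: θ=95.6° here. β=28.3, B=208.3. 18·28.3/208.3 = 2.4455 → s = 11.4455

11.4455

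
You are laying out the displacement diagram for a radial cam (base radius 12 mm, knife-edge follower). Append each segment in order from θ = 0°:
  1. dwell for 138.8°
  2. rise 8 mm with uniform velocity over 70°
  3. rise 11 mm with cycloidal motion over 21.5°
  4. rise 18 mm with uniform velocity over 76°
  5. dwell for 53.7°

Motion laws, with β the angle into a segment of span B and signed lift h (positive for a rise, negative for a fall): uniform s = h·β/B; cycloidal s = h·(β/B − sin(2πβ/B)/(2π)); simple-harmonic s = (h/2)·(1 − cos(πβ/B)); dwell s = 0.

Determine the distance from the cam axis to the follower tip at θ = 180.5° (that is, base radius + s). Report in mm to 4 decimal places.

seg 1 [0°–138.8°] dwell: s stays 0.0000
seg 2 [138.8°–208.8°] uniform, h=8: θ=180.5° here. β=41.7, B=70. 8·41.7/70 = 4.7657 → s = 4.7657
radial distance = base radius + s = 12 + 4.7657 = 16.7657

16.7657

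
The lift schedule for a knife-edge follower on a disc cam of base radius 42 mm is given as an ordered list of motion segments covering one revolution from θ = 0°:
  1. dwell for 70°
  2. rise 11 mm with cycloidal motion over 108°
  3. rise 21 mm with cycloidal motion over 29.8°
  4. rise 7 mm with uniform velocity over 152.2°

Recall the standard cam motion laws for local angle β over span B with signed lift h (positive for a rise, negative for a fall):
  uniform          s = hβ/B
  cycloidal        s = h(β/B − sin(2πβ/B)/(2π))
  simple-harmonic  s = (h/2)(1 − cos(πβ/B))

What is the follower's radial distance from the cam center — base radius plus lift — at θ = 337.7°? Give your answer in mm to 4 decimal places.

seg 1 [0°–70°] dwell: s stays 0.0000
seg 2 [70°–178°] cycloidal, h=11: full span → s += 11 → s = 11.0000
seg 3 [178°–207.8°] cycloidal, h=21: full span → s += 21 → s = 32.0000
seg 4 [207.8°–360°] uniform, h=7: θ=337.7° here. β=129.9, B=152.2. 7·129.9/152.2 = 5.9744 → s = 37.9744
radial distance = base radius + s = 42 + 37.9744 = 79.9744

79.9744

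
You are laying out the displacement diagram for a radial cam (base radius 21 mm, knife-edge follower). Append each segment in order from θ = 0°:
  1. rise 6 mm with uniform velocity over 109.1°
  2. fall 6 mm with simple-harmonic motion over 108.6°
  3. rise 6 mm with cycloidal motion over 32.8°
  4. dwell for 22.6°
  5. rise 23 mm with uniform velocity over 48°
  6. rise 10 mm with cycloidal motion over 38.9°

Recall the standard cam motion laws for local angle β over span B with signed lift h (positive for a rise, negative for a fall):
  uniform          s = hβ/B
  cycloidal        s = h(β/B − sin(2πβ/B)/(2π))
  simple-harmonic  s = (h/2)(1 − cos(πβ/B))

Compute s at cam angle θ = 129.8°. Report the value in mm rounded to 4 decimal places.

seg 1 [0°–109.1°] uniform, h=6: full span → s += 6 → s = 6.0000
seg 2 [109.1°–217.7°] simple-harmonic, h=-6: θ=129.8° here. β=20.7, B=108.6. -6/2·(1 − cos(π·0.1906)) = -0.5220 → s = 5.4780

5.4780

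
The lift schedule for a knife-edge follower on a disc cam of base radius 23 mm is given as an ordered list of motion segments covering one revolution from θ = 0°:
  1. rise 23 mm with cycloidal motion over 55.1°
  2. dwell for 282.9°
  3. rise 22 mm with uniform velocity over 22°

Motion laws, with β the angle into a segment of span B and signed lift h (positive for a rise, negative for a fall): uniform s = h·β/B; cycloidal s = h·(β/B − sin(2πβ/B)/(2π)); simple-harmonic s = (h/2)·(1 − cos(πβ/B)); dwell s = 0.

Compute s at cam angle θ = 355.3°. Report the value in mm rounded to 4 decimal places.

seg 1 [0°–55.1°] cycloidal, h=23: full span → s += 23 → s = 23.0000
seg 2 [55.1°–338°] dwell: s stays 23.0000
seg 3 [338°–360°] uniform, h=22: θ=355.3° here. β=17.3, B=22. 22·17.3/22 = 17.3000 → s = 40.3000

40.3000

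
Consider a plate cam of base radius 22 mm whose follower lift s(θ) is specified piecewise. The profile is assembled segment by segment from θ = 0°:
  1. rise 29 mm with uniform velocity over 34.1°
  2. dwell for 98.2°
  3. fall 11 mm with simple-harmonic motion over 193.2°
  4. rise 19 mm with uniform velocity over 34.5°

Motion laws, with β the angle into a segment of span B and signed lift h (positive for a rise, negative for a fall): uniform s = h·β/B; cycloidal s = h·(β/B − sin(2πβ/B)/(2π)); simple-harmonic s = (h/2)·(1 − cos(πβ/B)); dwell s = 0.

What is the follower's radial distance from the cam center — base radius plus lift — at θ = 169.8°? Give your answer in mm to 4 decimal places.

seg 1 [0°–34.1°] uniform, h=29: full span → s += 29 → s = 29.0000
seg 2 [34.1°–132.3°] dwell: s stays 29.0000
seg 3 [132.3°–325.5°] simple-harmonic, h=-11: θ=169.8° here. β=37.5, B=193.2. -11/2·(1 − cos(π·0.1941)) = -0.9912 → s = 28.0088
radial distance = base radius + s = 22 + 28.0088 = 50.0088

50.0088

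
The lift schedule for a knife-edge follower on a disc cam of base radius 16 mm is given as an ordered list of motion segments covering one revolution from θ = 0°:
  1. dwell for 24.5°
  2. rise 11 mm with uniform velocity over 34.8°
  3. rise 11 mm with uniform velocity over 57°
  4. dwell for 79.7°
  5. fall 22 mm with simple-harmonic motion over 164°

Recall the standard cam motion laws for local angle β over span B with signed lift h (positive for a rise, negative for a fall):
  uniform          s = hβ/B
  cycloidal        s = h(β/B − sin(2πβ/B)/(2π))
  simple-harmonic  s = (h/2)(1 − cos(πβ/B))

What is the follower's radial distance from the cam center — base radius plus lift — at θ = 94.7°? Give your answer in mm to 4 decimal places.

seg 1 [0°–24.5°] dwell: s stays 0.0000
seg 2 [24.5°–59.3°] uniform, h=11: full span → s += 11 → s = 11.0000
seg 3 [59.3°–116.3°] uniform, h=11: θ=94.7° here. β=35.4, B=57. 11·35.4/57 = 6.8316 → s = 17.8316
radial distance = base radius + s = 16 + 17.8316 = 33.8316

33.8316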